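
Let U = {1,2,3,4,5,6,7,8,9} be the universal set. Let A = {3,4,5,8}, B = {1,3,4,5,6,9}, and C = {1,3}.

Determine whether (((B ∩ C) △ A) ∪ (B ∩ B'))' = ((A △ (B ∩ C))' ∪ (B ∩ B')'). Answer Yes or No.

B ∩ C = {1,3}
(B ∩ C) △ A = {1,4,5,8}
B' = {2,7,8}
B ∩ B' = {}
((B ∩ C) △ A) ∪ (B ∩ B') = {1,4,5,8}
(((B ∩ C) △ A) ∪ (B ∩ B'))' = {2,3,6,7,9}
A △ (B ∩ C) = {1,4,5,8}
(A △ (B ∩ C))' = {2,3,6,7,9}
(B ∩ B')' = {1,2,3,4,5,6,7,8,9}
(A △ (B ∩ C))' ∪ (B ∩ B')' = {1,2,3,4,5,6,7,8,9}
1 ∈ (A △ (B ∩ C))' ∪ (B ∩ B')' but 1 ∉ (((B ∩ C) △ A) ∪ (B ∩ B'))', so they differ.

No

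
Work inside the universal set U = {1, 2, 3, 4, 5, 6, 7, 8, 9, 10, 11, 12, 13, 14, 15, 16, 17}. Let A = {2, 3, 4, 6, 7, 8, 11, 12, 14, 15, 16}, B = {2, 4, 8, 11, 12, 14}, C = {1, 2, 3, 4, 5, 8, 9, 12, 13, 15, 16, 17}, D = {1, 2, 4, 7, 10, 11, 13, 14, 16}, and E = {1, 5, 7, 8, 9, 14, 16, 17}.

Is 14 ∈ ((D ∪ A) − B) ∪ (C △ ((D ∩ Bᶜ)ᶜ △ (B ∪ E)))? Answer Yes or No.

No

14 ∈ D and 14 ∈ A, so 14 ∈ D ∪ A
14 ∈ (D ∪ A) and 14 ∈ B, so 14 ∉ (D ∪ A) − B
14 ∈ B, so 14 ∉ Bᶜ
14 ∈ D and 14 ∉ Bᶜ, so 14 ∉ D ∩ Bᶜ
14 ∈ (D ∩ Bᶜ)ᶜ since 14 ∉ (D ∩ Bᶜ)
14 ∈ B and 14 ∈ E, so 14 ∈ B ∪ E
14 ∈ (D ∩ Bᶜ)ᶜ and 14 ∈ (B ∪ E), so 14 ∉ (D ∩ Bᶜ)ᶜ △ (B ∪ E)
14 ∉ C and 14 ∉ ((D ∩ Bᶜ)ᶜ △ (B ∪ E)), so 14 ∉ C △ ((D ∩ Bᶜ)ᶜ △ (B ∪ E))
14 ∉ ((D ∪ A) − B) and 14 ∉ (C △ ((D ∩ Bᶜ)ᶜ △ (B ∪ E))), so 14 ∉ ((D ∪ A) − B) ∪ (C △ ((D ∩ Bᶜ)ᶜ △ (B ∪ E)))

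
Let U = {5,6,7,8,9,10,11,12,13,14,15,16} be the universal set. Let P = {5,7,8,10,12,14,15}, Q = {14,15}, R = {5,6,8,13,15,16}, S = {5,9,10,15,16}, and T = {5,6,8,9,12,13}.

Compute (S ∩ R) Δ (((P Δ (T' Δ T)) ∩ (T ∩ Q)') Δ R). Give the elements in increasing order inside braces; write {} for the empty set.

{8,9,11,16}

S ∩ R = {5,15,16}
T' = {7,10,11,14,15,16}
T' Δ T = {5,6,7,8,9,10,11,12,13,14,15,16}
P Δ (T' Δ T) = {6,9,11,13,16}
T ∩ Q = {}
(T ∩ Q)' = {5,6,7,8,9,10,11,12,13,14,15,16}
(P Δ (T' Δ T)) ∩ (T ∩ Q)' = {6,9,11,13,16}
((P Δ (T' Δ T)) ∩ (T ∩ Q)') Δ R = {5,8,9,11,15}
(S ∩ R) Δ (((P Δ (T' Δ T)) ∩ (T ∩ Q)') Δ R) = {8,9,11,16}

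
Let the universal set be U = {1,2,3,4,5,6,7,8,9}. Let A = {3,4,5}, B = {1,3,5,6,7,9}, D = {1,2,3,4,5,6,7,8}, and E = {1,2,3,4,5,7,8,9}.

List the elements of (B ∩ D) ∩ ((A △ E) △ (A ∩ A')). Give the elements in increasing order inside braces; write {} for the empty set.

B ∩ D = {1,3,5,6,7}
A △ E = {1,2,7,8,9}
A' = {1,2,6,7,8,9}
A ∩ A' = {}
(A △ E) △ (A ∩ A') = {1,2,7,8,9}
(B ∩ D) ∩ ((A △ E) △ (A ∩ A')) = {1,7}

{1,7}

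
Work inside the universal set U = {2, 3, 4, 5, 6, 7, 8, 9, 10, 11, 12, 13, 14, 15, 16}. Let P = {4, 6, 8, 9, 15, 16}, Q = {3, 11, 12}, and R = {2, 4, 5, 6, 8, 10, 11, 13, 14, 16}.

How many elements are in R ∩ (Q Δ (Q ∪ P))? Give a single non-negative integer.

4

Q ∪ P = {3, 4, 6, 8, 9, 11, 12, 15, 16}
Q Δ (Q ∪ P) = {4, 6, 8, 9, 15, 16}
R ∩ (Q Δ (Q ∪ P)) = {4, 6, 8, 16}
|R ∩ (Q Δ (Q ∪ P))| = 4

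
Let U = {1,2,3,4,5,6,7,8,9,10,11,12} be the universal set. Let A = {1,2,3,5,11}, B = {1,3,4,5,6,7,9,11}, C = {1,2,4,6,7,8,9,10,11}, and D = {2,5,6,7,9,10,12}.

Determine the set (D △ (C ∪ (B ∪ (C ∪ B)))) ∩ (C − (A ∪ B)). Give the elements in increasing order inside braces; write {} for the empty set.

C ∪ B = {1,2,3,4,5,6,7,8,9,10,11}
B ∪ (C ∪ B) = {1,2,3,4,5,6,7,8,9,10,11}
C ∪ (B ∪ (C ∪ B)) = {1,2,3,4,5,6,7,8,9,10,11}
D △ (C ∪ (B ∪ (C ∪ B))) = {1,3,4,8,11,12}
A ∪ B = {1,2,3,4,5,6,7,9,11}
C − (A ∪ B) = {8,10}
(D △ (C ∪ (B ∪ (C ∪ B)))) ∩ (C − (A ∪ B)) = {8}

{8}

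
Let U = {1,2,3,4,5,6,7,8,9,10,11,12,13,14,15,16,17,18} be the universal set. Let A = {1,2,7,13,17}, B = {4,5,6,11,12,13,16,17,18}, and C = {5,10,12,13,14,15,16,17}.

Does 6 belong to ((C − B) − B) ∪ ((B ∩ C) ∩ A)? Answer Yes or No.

No

6 ∉ C and 6 ∈ B, so 6 ∉ C − B
6 ∉ (C − B) and 6 ∈ B, so 6 ∉ (C − B) − B
6 ∈ B and 6 ∉ C, so 6 ∉ B ∩ C
6 ∉ (B ∩ C) and 6 ∉ A, so 6 ∉ (B ∩ C) ∩ A
6 ∉ ((C − B) − B) and 6 ∉ ((B ∩ C) ∩ A), so 6 ∉ ((C − B) − B) ∪ ((B ∩ C) ∩ A)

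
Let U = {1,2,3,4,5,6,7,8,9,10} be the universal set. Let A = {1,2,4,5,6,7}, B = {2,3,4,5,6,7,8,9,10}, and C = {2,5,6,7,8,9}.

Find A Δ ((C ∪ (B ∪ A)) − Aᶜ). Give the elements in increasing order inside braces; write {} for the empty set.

B ∪ A = {1,2,3,4,5,6,7,8,9,10}
C ∪ (B ∪ A) = {1,2,3,4,5,6,7,8,9,10}
Aᶜ = {3,8,9,10}
(C ∪ (B ∪ A)) − Aᶜ = {1,2,4,5,6,7}
A Δ ((C ∪ (B ∪ A)) − Aᶜ) = {}

{}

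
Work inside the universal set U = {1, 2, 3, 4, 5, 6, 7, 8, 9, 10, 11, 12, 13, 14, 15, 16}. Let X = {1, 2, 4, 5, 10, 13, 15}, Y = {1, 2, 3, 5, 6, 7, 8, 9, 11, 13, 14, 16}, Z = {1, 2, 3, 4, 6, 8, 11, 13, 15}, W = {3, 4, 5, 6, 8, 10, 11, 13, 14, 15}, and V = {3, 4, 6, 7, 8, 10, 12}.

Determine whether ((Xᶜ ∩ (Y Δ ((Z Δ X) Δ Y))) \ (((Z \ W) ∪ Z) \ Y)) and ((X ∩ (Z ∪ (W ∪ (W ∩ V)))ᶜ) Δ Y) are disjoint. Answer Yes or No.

No

Xᶜ = {3, 6, 7, 8, 9, 11, 12, 14, 16}
Z Δ X = {3, 5, 6, 8, 10, 11}
(Z Δ X) Δ Y = {1, 2, 7, 9, 10, 13, 14, 16}
Y Δ ((Z Δ X) Δ Y) = {3, 5, 6, 8, 10, 11}
Xᶜ ∩ (Y Δ ((Z Δ X) Δ Y)) = {3, 6, 8, 11}
Z \ W = {1, 2}
(Z \ W) ∪ Z = {1, 2, 3, 4, 6, 8, 11, 13, 15}
((Z \ W) ∪ Z) \ Y = {4, 15}
(Xᶜ ∩ (Y Δ ((Z Δ X) Δ Y))) \ (((Z \ W) ∪ Z) \ Y) = {3, 6, 8, 11}
W ∩ V = {3, 4, 6, 8, 10}
W ∪ (W ∩ V) = {3, 4, 5, 6, 8, 10, 11, 13, 14, 15}
Z ∪ (W ∪ (W ∩ V)) = {1, 2, 3, 4, 5, 6, 8, 10, 11, 13, 14, 15}
(Z ∪ (W ∪ (W ∩ V)))ᶜ = {7, 9, 12, 16}
X ∩ (Z ∪ (W ∪ (W ∩ V)))ᶜ = {}
(X ∩ (Z ∪ (W ∪ (W ∩ V)))ᶜ) Δ Y = {1, 2, 3, 5, 6, 7, 8, 9, 11, 13, 14, 16}
3 lies in both, so they are not disjoint.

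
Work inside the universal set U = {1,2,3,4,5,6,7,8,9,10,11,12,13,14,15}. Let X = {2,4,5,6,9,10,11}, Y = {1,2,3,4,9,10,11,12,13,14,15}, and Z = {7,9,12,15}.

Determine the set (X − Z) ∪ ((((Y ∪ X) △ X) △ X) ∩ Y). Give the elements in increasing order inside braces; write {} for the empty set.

{1,2,3,4,5,6,9,10,11,12,13,14,15}

X − Z = {2,4,5,6,10,11}
Y ∪ X = {1,2,3,4,5,6,9,10,11,12,13,14,15}
(Y ∪ X) △ X = {1,3,12,13,14,15}
((Y ∪ X) △ X) △ X = {1,2,3,4,5,6,9,10,11,12,13,14,15}
(((Y ∪ X) △ X) △ X) ∩ Y = {1,2,3,4,9,10,11,12,13,14,15}
(X − Z) ∪ ((((Y ∪ X) △ X) △ X) ∩ Y) = {1,2,3,4,5,6,9,10,11,12,13,14,15}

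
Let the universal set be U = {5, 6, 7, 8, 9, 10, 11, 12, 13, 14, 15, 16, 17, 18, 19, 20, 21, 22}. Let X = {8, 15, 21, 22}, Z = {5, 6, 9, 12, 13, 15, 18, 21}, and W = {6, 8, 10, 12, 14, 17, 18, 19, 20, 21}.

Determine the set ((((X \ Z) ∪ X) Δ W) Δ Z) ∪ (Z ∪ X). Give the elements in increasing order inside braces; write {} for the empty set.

{5, 6, 8, 9, 10, 12, 13, 14, 15, 17, 18, 19, 20, 21, 22}

X \ Z = {8, 22}
(X \ Z) ∪ X = {8, 15, 21, 22}
((X \ Z) ∪ X) Δ W = {6, 10, 12, 14, 15, 17, 18, 19, 20, 22}
(((X \ Z) ∪ X) Δ W) Δ Z = {5, 9, 10, 13, 14, 17, 19, 20, 21, 22}
Z ∪ X = {5, 6, 8, 9, 12, 13, 15, 18, 21, 22}
((((X \ Z) ∪ X) Δ W) Δ Z) ∪ (Z ∪ X) = {5, 6, 8, 9, 10, 12, 13, 14, 15, 17, 18, 19, 20, 21, 22}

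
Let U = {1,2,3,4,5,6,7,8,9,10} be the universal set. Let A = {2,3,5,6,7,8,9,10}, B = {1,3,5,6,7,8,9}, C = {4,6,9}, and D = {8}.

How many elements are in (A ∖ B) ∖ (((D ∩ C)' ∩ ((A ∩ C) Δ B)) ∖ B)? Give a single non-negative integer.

2

A ∖ B = {2,10}
D ∩ C = {}
(D ∩ C)' = {1,2,3,4,5,6,7,8,9,10}
A ∩ C = {6,9}
(A ∩ C) Δ B = {1,3,5,7,8}
(D ∩ C)' ∩ ((A ∩ C) Δ B) = {1,3,5,7,8}
((D ∩ C)' ∩ ((A ∩ C) Δ B)) ∖ B = {}
(A ∖ B) ∖ (((D ∩ C)' ∩ ((A ∩ C) Δ B)) ∖ B) = {2,10}
|(A ∖ B) ∖ (((D ∩ C)' ∩ ((A ∩ C) Δ B)) ∖ B)| = 2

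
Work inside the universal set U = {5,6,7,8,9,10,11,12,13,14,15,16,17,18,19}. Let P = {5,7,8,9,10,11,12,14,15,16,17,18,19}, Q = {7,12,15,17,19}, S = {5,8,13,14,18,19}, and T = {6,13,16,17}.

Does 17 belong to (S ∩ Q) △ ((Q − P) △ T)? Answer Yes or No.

17 ∉ S and 17 ∈ Q, so 17 ∉ S ∩ Q
17 ∈ Q and 17 ∈ P, so 17 ∉ Q − P
17 ∉ (Q − P) and 17 ∈ T, so 17 ∈ (Q − P) △ T
17 ∉ (S ∩ Q) and 17 ∈ ((Q − P) △ T), so 17 ∈ (S ∩ Q) △ ((Q − P) △ T)

Yes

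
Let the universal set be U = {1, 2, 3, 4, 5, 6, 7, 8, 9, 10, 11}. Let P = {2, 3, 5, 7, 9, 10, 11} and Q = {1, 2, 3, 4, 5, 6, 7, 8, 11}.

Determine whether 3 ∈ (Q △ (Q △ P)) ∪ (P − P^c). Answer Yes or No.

Yes

3 ∈ Q and 3 ∈ P, so 3 ∉ Q △ P
3 ∈ Q and 3 ∉ (Q △ P), so 3 ∈ Q △ (Q △ P)
3 ∈ P, so 3 ∉ P^c
3 ∈ P and 3 ∉ P^c, so 3 ∈ P − P^c
3 ∈ (Q △ (Q △ P)) and 3 ∈ (P − P^c), so 3 ∈ (Q △ (Q △ P)) ∪ (P − P^c)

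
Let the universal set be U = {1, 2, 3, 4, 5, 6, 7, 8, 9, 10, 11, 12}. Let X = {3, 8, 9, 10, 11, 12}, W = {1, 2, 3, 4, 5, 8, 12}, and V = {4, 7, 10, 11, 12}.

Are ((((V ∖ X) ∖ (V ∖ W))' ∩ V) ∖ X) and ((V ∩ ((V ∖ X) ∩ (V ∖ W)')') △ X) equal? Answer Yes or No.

V ∖ X = {4, 7}
V ∖ W = {7, 10, 11}
(V ∖ X) ∖ (V ∖ W) = {4}
((V ∖ X) ∖ (V ∖ W))' = {1, 2, 3, 5, 6, 7, 8, 9, 10, 11, 12}
((V ∖ X) ∖ (V ∖ W))' ∩ V = {7, 10, 11, 12}
(((V ∖ X) ∖ (V ∖ W))' ∩ V) ∖ X = {7}
(V ∖ W)' = {1, 2, 3, 4, 5, 6, 8, 9, 12}
(V ∖ X) ∩ (V ∖ W)' = {4}
((V ∖ X) ∩ (V ∖ W)')' = {1, 2, 3, 5, 6, 7, 8, 9, 10, 11, 12}
V ∩ ((V ∖ X) ∩ (V ∖ W)')' = {7, 10, 11, 12}
(V ∩ ((V ∖ X) ∩ (V ∖ W)')') △ X = {3, 7, 8, 9}
3 ∈ (V ∩ ((V ∖ X) ∩ (V ∖ W)')') △ X but 3 ∉ (((V ∖ X) ∖ (V ∖ W))' ∩ V) ∖ X, so they differ.

No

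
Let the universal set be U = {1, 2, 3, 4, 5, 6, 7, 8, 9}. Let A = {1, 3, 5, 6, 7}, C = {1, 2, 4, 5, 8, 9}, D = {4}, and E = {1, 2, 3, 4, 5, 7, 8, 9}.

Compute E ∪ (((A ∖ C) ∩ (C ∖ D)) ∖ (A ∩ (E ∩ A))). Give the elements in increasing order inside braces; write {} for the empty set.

A ∖ C = {3, 6, 7}
C ∖ D = {1, 2, 5, 8, 9}
(A ∖ C) ∩ (C ∖ D) = {}
E ∩ A = {1, 3, 5, 7}
A ∩ (E ∩ A) = {1, 3, 5, 7}
((A ∖ C) ∩ (C ∖ D)) ∖ (A ∩ (E ∩ A)) = {}
E ∪ (((A ∖ C) ∩ (C ∖ D)) ∖ (A ∩ (E ∩ A))) = {1, 2, 3, 4, 5, 7, 8, 9}

{1, 2, 3, 4, 5, 7, 8, 9}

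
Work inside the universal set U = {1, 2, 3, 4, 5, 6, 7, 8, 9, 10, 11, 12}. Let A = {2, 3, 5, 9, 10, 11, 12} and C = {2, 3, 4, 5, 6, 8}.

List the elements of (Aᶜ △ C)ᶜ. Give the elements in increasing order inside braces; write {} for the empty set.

Aᶜ = {1, 4, 6, 7, 8}
Aᶜ △ C = {1, 2, 3, 5, 7}
(Aᶜ △ C)ᶜ = {4, 6, 8, 9, 10, 11, 12}

{4, 6, 8, 9, 10, 11, 12}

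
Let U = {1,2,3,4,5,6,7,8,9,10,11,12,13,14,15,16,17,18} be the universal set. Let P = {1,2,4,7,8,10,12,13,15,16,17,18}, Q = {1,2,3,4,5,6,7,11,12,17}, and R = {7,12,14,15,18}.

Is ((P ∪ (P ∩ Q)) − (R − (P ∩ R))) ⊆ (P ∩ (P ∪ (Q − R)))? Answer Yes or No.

Yes

P ∩ Q = {1,2,4,7,12,17}
P ∪ (P ∩ Q) = {1,2,4,7,8,10,12,13,15,16,17,18}
P ∩ R = {7,12,15,18}
R − (P ∩ R) = {14}
(P ∪ (P ∩ Q)) − (R − (P ∩ R)) = {1,2,4,7,8,10,12,13,15,16,17,18}
Q − R = {1,2,3,4,5,6,11,17}
P ∪ (Q − R) = {1,2,3,4,5,6,7,8,10,11,12,13,15,16,17,18}
P ∩ (P ∪ (Q − R)) = {1,2,4,7,8,10,12,13,15,16,17,18}
Every element of {1,2,4,7,8,10,12,13,15,16,17,18} is in {1,2,4,7,8,10,12,13,15,16,17,18}, so (P ∪ (P ∩ Q)) − (R − (P ∩ R)) ⊆ P ∩ (P ∪ (Q − R)).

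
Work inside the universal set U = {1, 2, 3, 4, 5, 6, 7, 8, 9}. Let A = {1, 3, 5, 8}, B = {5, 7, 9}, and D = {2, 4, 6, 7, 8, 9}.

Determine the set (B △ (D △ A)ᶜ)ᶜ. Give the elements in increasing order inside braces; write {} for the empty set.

{1, 2, 3, 4, 6}

D △ A = {1, 2, 3, 4, 5, 6, 7, 9}
(D △ A)ᶜ = {8}
B △ (D △ A)ᶜ = {5, 7, 8, 9}
(B △ (D △ A)ᶜ)ᶜ = {1, 2, 3, 4, 6}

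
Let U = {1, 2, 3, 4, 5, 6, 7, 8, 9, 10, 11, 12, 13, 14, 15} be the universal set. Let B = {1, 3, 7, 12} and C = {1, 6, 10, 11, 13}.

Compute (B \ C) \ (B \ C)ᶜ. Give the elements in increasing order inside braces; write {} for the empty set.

{3, 7, 12}

B \ C = {3, 7, 12}
(B \ C)ᶜ = {1, 2, 4, 5, 6, 8, 9, 10, 11, 13, 14, 15}
(B \ C) \ (B \ C)ᶜ = {3, 7, 12}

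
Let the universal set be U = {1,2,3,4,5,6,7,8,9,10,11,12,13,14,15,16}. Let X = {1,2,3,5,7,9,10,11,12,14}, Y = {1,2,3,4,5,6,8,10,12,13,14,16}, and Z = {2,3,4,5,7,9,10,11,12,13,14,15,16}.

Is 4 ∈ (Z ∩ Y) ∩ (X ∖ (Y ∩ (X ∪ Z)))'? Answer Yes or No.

4 ∈ Z and 4 ∈ Y, so 4 ∈ Z ∩ Y
4 ∉ X and 4 ∈ Z, so 4 ∈ X ∪ Z
4 ∈ Y and 4 ∈ (X ∪ Z), so 4 ∈ Y ∩ (X ∪ Z)
4 ∉ X and 4 ∈ (Y ∩ (X ∪ Z)), so 4 ∉ X ∖ (Y ∩ (X ∪ Z))
4 ∈ (X ∖ (Y ∩ (X ∪ Z)))' since 4 ∉ (X ∖ (Y ∩ (X ∪ Z)))
4 ∈ (Z ∩ Y) and 4 ∈ (X ∖ (Y ∩ (X ∪ Z)))', so 4 ∈ (Z ∩ Y) ∩ (X ∖ (Y ∩ (X ∪ Z)))'

Yes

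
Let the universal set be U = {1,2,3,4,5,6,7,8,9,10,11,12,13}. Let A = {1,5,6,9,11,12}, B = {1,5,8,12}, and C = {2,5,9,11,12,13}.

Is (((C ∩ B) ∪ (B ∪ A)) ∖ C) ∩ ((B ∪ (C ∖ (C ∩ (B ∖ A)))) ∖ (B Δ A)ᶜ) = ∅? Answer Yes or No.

No

C ∩ B = {5,12}
B ∪ A = {1,5,6,8,9,11,12}
(C ∩ B) ∪ (B ∪ A) = {1,5,6,8,9,11,12}
((C ∩ B) ∪ (B ∪ A)) ∖ C = {1,6,8}
B ∖ A = {8}
C ∩ (B ∖ A) = {}
C ∖ (C ∩ (B ∖ A)) = {2,5,9,11,12,13}
B ∪ (C ∖ (C ∩ (B ∖ A))) = {1,2,5,8,9,11,12,13}
B Δ A = {6,8,9,11}
(B Δ A)ᶜ = {1,2,3,4,5,7,10,12,13}
(B ∪ (C ∖ (C ∩ (B ∖ A)))) ∖ (B Δ A)ᶜ = {8,9,11}
8 lies in both, so they are not disjoint.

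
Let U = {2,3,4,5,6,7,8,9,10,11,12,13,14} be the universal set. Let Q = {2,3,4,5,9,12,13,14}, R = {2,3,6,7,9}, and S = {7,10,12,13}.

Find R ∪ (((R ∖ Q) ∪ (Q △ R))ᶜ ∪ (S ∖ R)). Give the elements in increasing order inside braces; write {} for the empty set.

R ∖ Q = {6,7}
Q △ R = {4,5,6,7,12,13,14}
(R ∖ Q) ∪ (Q △ R) = {4,5,6,7,12,13,14}
((R ∖ Q) ∪ (Q △ R))ᶜ = {2,3,8,9,10,11}
S ∖ R = {10,12,13}
((R ∖ Q) ∪ (Q △ R))ᶜ ∪ (S ∖ R) = {2,3,8,9,10,11,12,13}
R ∪ (((R ∖ Q) ∪ (Q △ R))ᶜ ∪ (S ∖ R)) = {2,3,6,7,8,9,10,11,12,13}

{2,3,6,7,8,9,10,11,12,13}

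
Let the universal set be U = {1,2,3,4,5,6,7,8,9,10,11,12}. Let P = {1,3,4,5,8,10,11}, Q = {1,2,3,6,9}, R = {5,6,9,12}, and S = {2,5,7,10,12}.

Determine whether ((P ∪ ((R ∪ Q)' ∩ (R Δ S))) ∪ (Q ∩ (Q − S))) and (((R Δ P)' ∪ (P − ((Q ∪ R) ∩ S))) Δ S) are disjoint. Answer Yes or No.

No

R ∪ Q = {1,2,3,5,6,9,12}
(R ∪ Q)' = {4,7,8,10,11}
R Δ S = {2,6,7,9,10}
(R ∪ Q)' ∩ (R Δ S) = {7,10}
P ∪ ((R ∪ Q)' ∩ (R Δ S)) = {1,3,4,5,7,8,10,11}
Q − S = {1,3,6,9}
Q ∩ (Q − S) = {1,3,6,9}
(P ∪ ((R ∪ Q)' ∩ (R Δ S))) ∪ (Q ∩ (Q − S)) = {1,3,4,5,6,7,8,9,10,11}
R Δ P = {1,3,4,6,8,9,10,11,12}
(R Δ P)' = {2,5,7}
Q ∪ R = {1,2,3,5,6,9,12}
(Q ∪ R) ∩ S = {2,5,12}
P − ((Q ∪ R) ∩ S) = {1,3,4,8,10,11}
(R Δ P)' ∪ (P − ((Q ∪ R) ∩ S)) = {1,2,3,4,5,7,8,10,11}
((R Δ P)' ∪ (P − ((Q ∪ R) ∩ S))) Δ S = {1,3,4,8,11,12}
1 lies in both, so they are not disjoint.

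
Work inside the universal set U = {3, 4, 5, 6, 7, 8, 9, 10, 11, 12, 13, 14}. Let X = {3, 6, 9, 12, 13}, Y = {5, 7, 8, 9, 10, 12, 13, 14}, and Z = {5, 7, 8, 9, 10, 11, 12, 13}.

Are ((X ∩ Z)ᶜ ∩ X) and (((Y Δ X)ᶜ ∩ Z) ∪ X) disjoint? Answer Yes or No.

X ∩ Z = {9, 12, 13}
(X ∩ Z)ᶜ = {3, 4, 5, 6, 7, 8, 10, 11, 14}
(X ∩ Z)ᶜ ∩ X = {3, 6}
Y Δ X = {3, 5, 6, 7, 8, 10, 14}
(Y Δ X)ᶜ = {4, 9, 11, 12, 13}
(Y Δ X)ᶜ ∩ Z = {9, 11, 12, 13}
((Y Δ X)ᶜ ∩ Z) ∪ X = {3, 6, 9, 11, 12, 13}
3 lies in both, so they are not disjoint.

No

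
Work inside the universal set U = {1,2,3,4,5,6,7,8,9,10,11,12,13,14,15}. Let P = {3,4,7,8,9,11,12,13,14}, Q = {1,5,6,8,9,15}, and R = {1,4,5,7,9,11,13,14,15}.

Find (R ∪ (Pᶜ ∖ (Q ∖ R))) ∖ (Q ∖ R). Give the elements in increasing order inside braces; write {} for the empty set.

Pᶜ = {1,2,5,6,10,15}
Q ∖ R = {6,8}
Pᶜ ∖ (Q ∖ R) = {1,2,5,10,15}
R ∪ (Pᶜ ∖ (Q ∖ R)) = {1,2,4,5,7,9,10,11,13,14,15}
(R ∪ (Pᶜ ∖ (Q ∖ R))) ∖ (Q ∖ R) = {1,2,4,5,7,9,10,11,13,14,15}

{1,2,4,5,7,9,10,11,13,14,15}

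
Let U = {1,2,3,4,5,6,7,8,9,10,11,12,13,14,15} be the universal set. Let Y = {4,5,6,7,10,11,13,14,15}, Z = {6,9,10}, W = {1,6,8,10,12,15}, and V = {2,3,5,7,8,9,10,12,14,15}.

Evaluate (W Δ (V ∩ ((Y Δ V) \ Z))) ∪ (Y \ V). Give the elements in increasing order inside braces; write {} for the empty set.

{1,2,3,4,6,10,11,13,15}

Y Δ V = {2,3,4,6,8,9,11,12,13}
(Y Δ V) \ Z = {2,3,4,8,11,12,13}
V ∩ ((Y Δ V) \ Z) = {2,3,8,12}
W Δ (V ∩ ((Y Δ V) \ Z)) = {1,2,3,6,10,15}
Y \ V = {4,6,11,13}
(W Δ (V ∩ ((Y Δ V) \ Z))) ∪ (Y \ V) = {1,2,3,4,6,10,11,13,15}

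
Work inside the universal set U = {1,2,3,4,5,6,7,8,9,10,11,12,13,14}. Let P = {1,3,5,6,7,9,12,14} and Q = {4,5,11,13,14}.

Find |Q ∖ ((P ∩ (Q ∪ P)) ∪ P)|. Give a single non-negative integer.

3

Q ∪ P = {1,3,4,5,6,7,9,11,12,13,14}
P ∩ (Q ∪ P) = {1,3,5,6,7,9,12,14}
(P ∩ (Q ∪ P)) ∪ P = {1,3,5,6,7,9,12,14}
Q ∖ ((P ∩ (Q ∪ P)) ∪ P) = {4,11,13}
|Q ∖ ((P ∩ (Q ∪ P)) ∪ P)| = 3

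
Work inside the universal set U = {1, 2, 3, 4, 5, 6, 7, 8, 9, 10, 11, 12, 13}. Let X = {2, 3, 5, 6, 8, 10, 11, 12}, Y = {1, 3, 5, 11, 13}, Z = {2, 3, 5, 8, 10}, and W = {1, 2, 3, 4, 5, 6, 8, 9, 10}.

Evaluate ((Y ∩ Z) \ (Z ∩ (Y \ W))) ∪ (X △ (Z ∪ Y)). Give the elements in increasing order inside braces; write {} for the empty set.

{1, 3, 5, 6, 12, 13}

Y ∩ Z = {3, 5}
Y \ W = {11, 13}
Z ∩ (Y \ W) = {}
(Y ∩ Z) \ (Z ∩ (Y \ W)) = {3, 5}
Z ∪ Y = {1, 2, 3, 5, 8, 10, 11, 13}
X △ (Z ∪ Y) = {1, 6, 12, 13}
((Y ∩ Z) \ (Z ∩ (Y \ W))) ∪ (X △ (Z ∪ Y)) = {1, 3, 5, 6, 12, 13}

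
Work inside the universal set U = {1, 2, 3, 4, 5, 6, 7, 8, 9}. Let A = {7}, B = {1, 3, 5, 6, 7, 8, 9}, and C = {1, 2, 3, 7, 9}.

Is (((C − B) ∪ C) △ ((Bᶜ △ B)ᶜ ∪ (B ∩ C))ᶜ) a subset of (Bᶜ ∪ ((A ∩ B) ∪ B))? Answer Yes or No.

C − B = {2}
(C − B) ∪ C = {1, 2, 3, 7, 9}
Bᶜ = {2, 4}
Bᶜ △ B = {1, 2, 3, 4, 5, 6, 7, 8, 9}
(Bᶜ △ B)ᶜ = {}
B ∩ C = {1, 3, 7, 9}
(Bᶜ △ B)ᶜ ∪ (B ∩ C) = {1, 3, 7, 9}
((Bᶜ △ B)ᶜ ∪ (B ∩ C))ᶜ = {2, 4, 5, 6, 8}
((C − B) ∪ C) △ ((Bᶜ △ B)ᶜ ∪ (B ∩ C))ᶜ = {1, 3, 4, 5, 6, 7, 8, 9}
A ∩ B = {7}
(A ∩ B) ∪ B = {1, 3, 5, 6, 7, 8, 9}
Bᶜ ∪ ((A ∩ B) ∪ B) = {1, 2, 3, 4, 5, 6, 7, 8, 9}
Every element of {1, 3, 4, 5, 6, 7, 8, 9} is in {1, 2, 3, 4, 5, 6, 7, 8, 9}, so ((C − B) ∪ C) △ ((Bᶜ △ B)ᶜ ∪ (B ∩ C))ᶜ ⊆ Bᶜ ∪ ((A ∩ B) ∪ B).

Yes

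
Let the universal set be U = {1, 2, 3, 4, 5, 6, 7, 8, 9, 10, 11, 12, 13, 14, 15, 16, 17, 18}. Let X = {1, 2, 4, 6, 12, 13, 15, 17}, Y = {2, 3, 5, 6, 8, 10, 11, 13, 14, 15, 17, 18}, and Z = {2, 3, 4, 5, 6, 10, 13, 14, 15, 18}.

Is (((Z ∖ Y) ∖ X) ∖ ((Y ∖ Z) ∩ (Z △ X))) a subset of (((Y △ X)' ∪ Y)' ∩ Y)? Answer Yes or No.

Yes

Z ∖ Y = {4}
(Z ∖ Y) ∖ X = {}
Y ∖ Z = {8, 11, 17}
Z △ X = {1, 3, 5, 10, 12, 14, 17, 18}
(Y ∖ Z) ∩ (Z △ X) = {17}
((Z ∖ Y) ∖ X) ∖ ((Y ∖ Z) ∩ (Z △ X)) = {}
Y △ X = {1, 3, 4, 5, 8, 10, 11, 12, 14, 18}
(Y △ X)' = {2, 6, 7, 9, 13, 15, 16, 17}
(Y △ X)' ∪ Y = {2, 3, 5, 6, 7, 8, 9, 10, 11, 13, 14, 15, 16, 17, 18}
((Y △ X)' ∪ Y)' = {1, 4, 12}
((Y △ X)' ∪ Y)' ∩ Y = {}
Every element of {} is in {}, so ((Z ∖ Y) ∖ X) ∖ ((Y ∖ Z) ∩ (Z △ X)) ⊆ ((Y △ X)' ∪ Y)' ∩ Y.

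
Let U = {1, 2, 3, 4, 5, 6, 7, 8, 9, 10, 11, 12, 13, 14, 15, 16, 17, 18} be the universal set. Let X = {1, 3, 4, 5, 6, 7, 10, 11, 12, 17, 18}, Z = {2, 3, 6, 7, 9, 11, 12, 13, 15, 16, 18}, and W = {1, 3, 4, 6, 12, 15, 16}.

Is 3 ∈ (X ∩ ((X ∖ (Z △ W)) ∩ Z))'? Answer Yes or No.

No

3 ∈ Z and 3 ∈ W, so 3 ∉ Z △ W
3 ∈ X and 3 ∉ (Z △ W), so 3 ∈ X ∖ (Z △ W)
3 ∈ (X ∖ (Z △ W)) and 3 ∈ Z, so 3 ∈ (X ∖ (Z △ W)) ∩ Z
3 ∈ X and 3 ∈ ((X ∖ (Z △ W)) ∩ Z), so 3 ∈ X ∩ ((X ∖ (Z △ W)) ∩ Z)
3 ∉ (X ∩ ((X ∖ (Z △ W)) ∩ Z))' since 3 ∈ (X ∩ ((X ∖ (Z △ W)) ∩ Z))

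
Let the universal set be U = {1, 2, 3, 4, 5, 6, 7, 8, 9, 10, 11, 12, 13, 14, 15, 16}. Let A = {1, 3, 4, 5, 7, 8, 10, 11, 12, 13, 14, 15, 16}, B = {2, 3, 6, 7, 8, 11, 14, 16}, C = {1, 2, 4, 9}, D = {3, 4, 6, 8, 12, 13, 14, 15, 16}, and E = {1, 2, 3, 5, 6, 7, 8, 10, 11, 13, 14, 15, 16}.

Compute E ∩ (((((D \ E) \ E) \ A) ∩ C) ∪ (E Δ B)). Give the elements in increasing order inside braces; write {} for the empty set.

D \ E = {4, 12}
(D \ E) \ E = {4, 12}
((D \ E) \ E) \ A = {}
(((D \ E) \ E) \ A) ∩ C = {}
E Δ B = {1, 5, 10, 13, 15}
((((D \ E) \ E) \ A) ∩ C) ∪ (E Δ B) = {1, 5, 10, 13, 15}
E ∩ (((((D \ E) \ E) \ A) ∩ C) ∪ (E Δ B)) = {1, 5, 10, 13, 15}

{1, 5, 10, 13, 15}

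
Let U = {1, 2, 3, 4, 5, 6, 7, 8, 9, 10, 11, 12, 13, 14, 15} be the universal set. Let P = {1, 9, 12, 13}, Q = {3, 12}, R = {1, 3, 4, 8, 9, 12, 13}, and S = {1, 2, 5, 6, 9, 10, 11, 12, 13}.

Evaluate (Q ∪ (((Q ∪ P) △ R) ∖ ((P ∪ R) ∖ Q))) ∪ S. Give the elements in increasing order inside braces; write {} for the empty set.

Q ∪ P = {1, 3, 9, 12, 13}
(Q ∪ P) △ R = {4, 8}
P ∪ R = {1, 3, 4, 8, 9, 12, 13}
(P ∪ R) ∖ Q = {1, 4, 8, 9, 13}
((Q ∪ P) △ R) ∖ ((P ∪ R) ∖ Q) = {}
Q ∪ (((Q ∪ P) △ R) ∖ ((P ∪ R) ∖ Q)) = {3, 12}
(Q ∪ (((Q ∪ P) △ R) ∖ ((P ∪ R) ∖ Q))) ∪ S = {1, 2, 3, 5, 6, 9, 10, 11, 12, 13}

{1, 2, 3, 5, 6, 9, 10, 11, 12, 13}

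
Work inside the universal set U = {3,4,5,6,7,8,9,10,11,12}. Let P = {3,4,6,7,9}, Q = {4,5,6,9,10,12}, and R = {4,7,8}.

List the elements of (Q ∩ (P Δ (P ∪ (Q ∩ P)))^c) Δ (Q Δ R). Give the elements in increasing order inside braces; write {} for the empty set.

Q ∩ P = {4,6,9}
P ∪ (Q ∩ P) = {3,4,6,7,9}
P Δ (P ∪ (Q ∩ P)) = {}
(P Δ (P ∪ (Q ∩ P)))^c = {3,4,5,6,7,8,9,10,11,12}
Q ∩ (P Δ (P ∪ (Q ∩ P)))^c = {4,5,6,9,10,12}
Q Δ R = {5,6,7,8,9,10,12}
(Q ∩ (P Δ (P ∪ (Q ∩ P)))^c) Δ (Q Δ R) = {4,7,8}

{4,7,8}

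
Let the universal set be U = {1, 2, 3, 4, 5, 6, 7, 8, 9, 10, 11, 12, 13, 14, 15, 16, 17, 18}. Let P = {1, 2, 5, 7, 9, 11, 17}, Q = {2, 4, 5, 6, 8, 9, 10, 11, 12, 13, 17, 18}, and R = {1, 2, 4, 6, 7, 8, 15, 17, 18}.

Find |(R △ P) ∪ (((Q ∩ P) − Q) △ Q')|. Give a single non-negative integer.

13

R △ P = {4, 5, 6, 8, 9, 11, 15, 18}
Q ∩ P = {2, 5, 9, 11, 17}
(Q ∩ P) − Q = {}
Q' = {1, 3, 7, 14, 15, 16}
((Q ∩ P) − Q) △ Q' = {1, 3, 7, 14, 15, 16}
(R △ P) ∪ (((Q ∩ P) − Q) △ Q') = {1, 3, 4, 5, 6, 7, 8, 9, 11, 14, 15, 16, 18}
|(R △ P) ∪ (((Q ∩ P) − Q) △ Q')| = 13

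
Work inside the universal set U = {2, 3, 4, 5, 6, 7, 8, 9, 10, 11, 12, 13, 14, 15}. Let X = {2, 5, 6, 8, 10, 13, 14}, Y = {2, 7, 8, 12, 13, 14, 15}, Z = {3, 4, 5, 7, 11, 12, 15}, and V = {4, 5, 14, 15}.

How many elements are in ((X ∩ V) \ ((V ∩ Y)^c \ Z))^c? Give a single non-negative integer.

X ∩ V = {5, 14}
V ∩ Y = {14, 15}
(V ∩ Y)^c = {2, 3, 4, 5, 6, 7, 8, 9, 10, 11, 12, 13}
(V ∩ Y)^c \ Z = {2, 6, 8, 9, 10, 13}
(X ∩ V) \ ((V ∩ Y)^c \ Z) = {5, 14}
((X ∩ V) \ ((V ∩ Y)^c \ Z))^c = {2, 3, 4, 6, 7, 8, 9, 10, 11, 12, 13, 15}
|((X ∩ V) \ ((V ∩ Y)^c \ Z))^c| = 12

12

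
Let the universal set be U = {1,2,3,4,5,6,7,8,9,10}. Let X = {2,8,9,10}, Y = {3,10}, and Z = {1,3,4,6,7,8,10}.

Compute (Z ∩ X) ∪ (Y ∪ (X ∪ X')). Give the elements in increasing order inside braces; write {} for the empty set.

{1,2,3,4,5,6,7,8,9,10}

Z ∩ X = {8,10}
X' = {1,3,4,5,6,7}
X ∪ X' = {1,2,3,4,5,6,7,8,9,10}
Y ∪ (X ∪ X') = {1,2,3,4,5,6,7,8,9,10}
(Z ∩ X) ∪ (Y ∪ (X ∪ X')) = {1,2,3,4,5,6,7,8,9,10}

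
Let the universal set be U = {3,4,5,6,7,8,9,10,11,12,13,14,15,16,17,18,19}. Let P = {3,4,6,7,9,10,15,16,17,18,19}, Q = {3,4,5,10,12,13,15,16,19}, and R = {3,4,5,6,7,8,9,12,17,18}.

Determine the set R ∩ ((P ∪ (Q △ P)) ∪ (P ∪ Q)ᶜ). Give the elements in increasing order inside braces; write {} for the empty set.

Q △ P = {5,6,7,9,12,13,17,18}
P ∪ (Q △ P) = {3,4,5,6,7,9,10,12,13,15,16,17,18,19}
P ∪ Q = {3,4,5,6,7,9,10,12,13,15,16,17,18,19}
(P ∪ Q)ᶜ = {8,11,14}
(P ∪ (Q △ P)) ∪ (P ∪ Q)ᶜ = {3,4,5,6,7,8,9,10,11,12,13,14,15,16,17,18,19}
R ∩ ((P ∪ (Q △ P)) ∪ (P ∪ Q)ᶜ) = {3,4,5,6,7,8,9,12,17,18}

{3,4,5,6,7,8,9,12,17,18}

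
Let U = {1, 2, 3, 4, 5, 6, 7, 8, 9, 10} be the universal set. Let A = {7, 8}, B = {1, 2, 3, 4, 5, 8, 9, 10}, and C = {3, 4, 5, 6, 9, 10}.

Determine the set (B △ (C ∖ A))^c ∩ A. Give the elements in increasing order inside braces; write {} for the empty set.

{7}

C ∖ A = {3, 4, 5, 6, 9, 10}
B △ (C ∖ A) = {1, 2, 6, 8}
(B △ (C ∖ A))^c = {3, 4, 5, 7, 9, 10}
(B △ (C ∖ A))^c ∩ A = {7}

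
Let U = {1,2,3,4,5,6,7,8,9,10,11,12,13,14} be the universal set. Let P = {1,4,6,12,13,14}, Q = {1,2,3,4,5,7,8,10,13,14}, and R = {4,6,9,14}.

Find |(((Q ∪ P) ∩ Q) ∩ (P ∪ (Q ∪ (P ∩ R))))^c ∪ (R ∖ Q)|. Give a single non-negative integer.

Q ∪ P = {1,2,3,4,5,6,7,8,10,12,13,14}
(Q ∪ P) ∩ Q = {1,2,3,4,5,7,8,10,13,14}
P ∩ R = {4,6,14}
Q ∪ (P ∩ R) = {1,2,3,4,5,6,7,8,10,13,14}
P ∪ (Q ∪ (P ∩ R)) = {1,2,3,4,5,6,7,8,10,12,13,14}
((Q ∪ P) ∩ Q) ∩ (P ∪ (Q ∪ (P ∩ R))) = {1,2,3,4,5,7,8,10,13,14}
(((Q ∪ P) ∩ Q) ∩ (P ∪ (Q ∪ (P ∩ R))))^c = {6,9,11,12}
R ∖ Q = {6,9}
(((Q ∪ P) ∩ Q) ∩ (P ∪ (Q ∪ (P ∩ R))))^c ∪ (R ∖ Q) = {6,9,11,12}
|(((Q ∪ P) ∩ Q) ∩ (P ∪ (Q ∪ (P ∩ R))))^c ∪ (R ∖ Q)| = 4

4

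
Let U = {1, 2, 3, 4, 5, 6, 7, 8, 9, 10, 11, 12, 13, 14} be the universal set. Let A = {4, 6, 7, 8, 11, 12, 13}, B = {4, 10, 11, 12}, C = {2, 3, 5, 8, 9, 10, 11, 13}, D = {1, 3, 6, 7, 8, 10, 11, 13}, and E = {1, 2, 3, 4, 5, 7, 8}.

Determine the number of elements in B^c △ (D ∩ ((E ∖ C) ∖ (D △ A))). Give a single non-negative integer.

B^c = {1, 2, 3, 5, 6, 7, 8, 9, 13, 14}
E ∖ C = {1, 4, 7}
D △ A = {1, 3, 4, 10, 12}
(E ∖ C) ∖ (D △ A) = {7}
D ∩ ((E ∖ C) ∖ (D △ A)) = {7}
B^c △ (D ∩ ((E ∖ C) ∖ (D △ A))) = {1, 2, 3, 5, 6, 8, 9, 13, 14}
|B^c △ (D ∩ ((E ∖ C) ∖ (D △ A)))| = 9

9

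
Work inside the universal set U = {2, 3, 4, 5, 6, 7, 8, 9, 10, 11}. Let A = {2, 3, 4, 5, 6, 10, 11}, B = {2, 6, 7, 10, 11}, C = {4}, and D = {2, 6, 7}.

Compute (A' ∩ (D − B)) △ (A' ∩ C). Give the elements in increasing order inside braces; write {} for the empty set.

A' = {7, 8, 9}
D − B = {}
A' ∩ (D − B) = {}
A' ∩ C = {}
(A' ∩ (D − B)) △ (A' ∩ C) = {}

{}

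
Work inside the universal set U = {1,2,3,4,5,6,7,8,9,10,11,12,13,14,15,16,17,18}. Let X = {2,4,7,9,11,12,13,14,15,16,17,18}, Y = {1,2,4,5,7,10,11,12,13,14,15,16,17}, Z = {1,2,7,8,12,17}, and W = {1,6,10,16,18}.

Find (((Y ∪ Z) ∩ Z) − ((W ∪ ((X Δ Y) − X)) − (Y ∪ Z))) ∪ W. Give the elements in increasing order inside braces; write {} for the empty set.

Y ∪ Z = {1,2,4,5,7,8,10,11,12,13,14,15,16,17}
(Y ∪ Z) ∩ Z = {1,2,7,8,12,17}
X Δ Y = {1,5,9,10,18}
(X Δ Y) − X = {1,5,10}
W ∪ ((X Δ Y) − X) = {1,5,6,10,16,18}
(W ∪ ((X Δ Y) − X)) − (Y ∪ Z) = {6,18}
((Y ∪ Z) ∩ Z) − ((W ∪ ((X Δ Y) − X)) − (Y ∪ Z)) = {1,2,7,8,12,17}
(((Y ∪ Z) ∩ Z) − ((W ∪ ((X Δ Y) − X)) − (Y ∪ Z))) ∪ W = {1,2,6,7,8,10,12,16,17,18}

{1,2,6,7,8,10,12,16,17,18}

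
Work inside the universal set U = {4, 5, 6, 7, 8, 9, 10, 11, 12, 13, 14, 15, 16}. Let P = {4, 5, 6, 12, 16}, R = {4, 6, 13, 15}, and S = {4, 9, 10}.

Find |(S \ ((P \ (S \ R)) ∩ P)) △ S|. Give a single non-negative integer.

1

S \ R = {9, 10}
P \ (S \ R) = {4, 5, 6, 12, 16}
(P \ (S \ R)) ∩ P = {4, 5, 6, 12, 16}
S \ ((P \ (S \ R)) ∩ P) = {9, 10}
(S \ ((P \ (S \ R)) ∩ P)) △ S = {4}
|(S \ ((P \ (S \ R)) ∩ P)) △ S| = 1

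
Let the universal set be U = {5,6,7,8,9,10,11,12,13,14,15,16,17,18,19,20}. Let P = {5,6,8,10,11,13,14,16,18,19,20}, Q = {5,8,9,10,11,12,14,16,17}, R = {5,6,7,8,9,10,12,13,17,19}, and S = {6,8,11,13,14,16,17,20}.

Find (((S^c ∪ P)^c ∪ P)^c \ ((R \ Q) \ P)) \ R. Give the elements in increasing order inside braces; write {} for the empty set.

S^c = {5,7,9,10,12,15,18,19}
S^c ∪ P = {5,6,7,8,9,10,11,12,13,14,15,16,18,19,20}
(S^c ∪ P)^c = {17}
(S^c ∪ P)^c ∪ P = {5,6,8,10,11,13,14,16,17,18,19,20}
((S^c ∪ P)^c ∪ P)^c = {7,9,12,15}
R \ Q = {6,7,13,19}
(R \ Q) \ P = {7}
((S^c ∪ P)^c ∪ P)^c \ ((R \ Q) \ P) = {9,12,15}
(((S^c ∪ P)^c ∪ P)^c \ ((R \ Q) \ P)) \ R = {15}

{15}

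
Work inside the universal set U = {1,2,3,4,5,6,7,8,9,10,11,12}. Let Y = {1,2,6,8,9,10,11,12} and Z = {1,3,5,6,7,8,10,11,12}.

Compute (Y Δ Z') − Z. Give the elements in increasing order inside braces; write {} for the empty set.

Z' = {2,4,9}
Y Δ Z' = {1,4,6,8,10,11,12}
(Y Δ Z') − Z = {4}

{4}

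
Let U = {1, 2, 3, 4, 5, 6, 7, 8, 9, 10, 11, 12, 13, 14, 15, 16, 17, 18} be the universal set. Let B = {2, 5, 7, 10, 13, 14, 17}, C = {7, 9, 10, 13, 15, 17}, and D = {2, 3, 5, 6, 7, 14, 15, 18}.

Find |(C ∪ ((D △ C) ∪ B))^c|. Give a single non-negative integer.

D △ C = {2, 3, 5, 6, 9, 10, 13, 14, 17, 18}
(D △ C) ∪ B = {2, 3, 5, 6, 7, 9, 10, 13, 14, 17, 18}
C ∪ ((D △ C) ∪ B) = {2, 3, 5, 6, 7, 9, 10, 13, 14, 15, 17, 18}
(C ∪ ((D △ C) ∪ B))^c = {1, 4, 8, 11, 12, 16}
|(C ∪ ((D △ C) ∪ B))^c| = 6

6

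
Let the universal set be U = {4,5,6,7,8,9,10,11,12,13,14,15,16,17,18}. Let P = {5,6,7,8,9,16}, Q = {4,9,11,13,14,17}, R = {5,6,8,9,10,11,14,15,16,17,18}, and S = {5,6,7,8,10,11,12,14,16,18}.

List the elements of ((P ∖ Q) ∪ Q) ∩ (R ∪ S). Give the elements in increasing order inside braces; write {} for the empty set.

{5,6,7,8,9,11,14,16,17}

P ∖ Q = {5,6,7,8,16}
(P ∖ Q) ∪ Q = {4,5,6,7,8,9,11,13,14,16,17}
R ∪ S = {5,6,7,8,9,10,11,12,14,15,16,17,18}
((P ∖ Q) ∪ Q) ∩ (R ∪ S) = {5,6,7,8,9,11,14,16,17}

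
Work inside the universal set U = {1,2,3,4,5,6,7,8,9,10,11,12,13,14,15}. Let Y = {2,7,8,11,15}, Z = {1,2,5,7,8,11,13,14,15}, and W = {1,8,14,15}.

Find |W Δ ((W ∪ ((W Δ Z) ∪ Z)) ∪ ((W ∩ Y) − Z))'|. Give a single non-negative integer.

W Δ Z = {2,5,7,11,13}
(W Δ Z) ∪ Z = {1,2,5,7,8,11,13,14,15}
W ∪ ((W Δ Z) ∪ Z) = {1,2,5,7,8,11,13,14,15}
W ∩ Y = {8,15}
(W ∩ Y) − Z = {}
(W ∪ ((W Δ Z) ∪ Z)) ∪ ((W ∩ Y) − Z) = {1,2,5,7,8,11,13,14,15}
((W ∪ ((W Δ Z) ∪ Z)) ∪ ((W ∩ Y) − Z))' = {3,4,6,9,10,12}
W Δ ((W ∪ ((W Δ Z) ∪ Z)) ∪ ((W ∩ Y) − Z))' = {1,3,4,6,8,9,10,12,14,15}
|W Δ ((W ∪ ((W Δ Z) ∪ Z)) ∪ ((W ∩ Y) − Z))'| = 10

10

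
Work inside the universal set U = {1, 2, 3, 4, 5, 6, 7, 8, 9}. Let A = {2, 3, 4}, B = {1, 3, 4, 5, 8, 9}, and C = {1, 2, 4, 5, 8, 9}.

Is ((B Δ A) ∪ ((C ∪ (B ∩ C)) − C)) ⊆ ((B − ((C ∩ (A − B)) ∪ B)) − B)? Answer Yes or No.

B Δ A = {1, 2, 5, 8, 9}
B ∩ C = {1, 4, 5, 8, 9}
C ∪ (B ∩ C) = {1, 2, 4, 5, 8, 9}
(C ∪ (B ∩ C)) − C = {}
(B Δ A) ∪ ((C ∪ (B ∩ C)) − C) = {1, 2, 5, 8, 9}
A − B = {2}
C ∩ (A − B) = {2}
(C ∩ (A − B)) ∪ B = {1, 2, 3, 4, 5, 8, 9}
B − ((C ∩ (A − B)) ∪ B) = {}
(B − ((C ∩ (A − B)) ∪ B)) − B = {}
1 ∈ (B Δ A) ∪ ((C ∪ (B ∩ C)) − C) but 1 ∉ (B − ((C ∩ (A − B)) ∪ B)) − B, so the inclusion fails.

No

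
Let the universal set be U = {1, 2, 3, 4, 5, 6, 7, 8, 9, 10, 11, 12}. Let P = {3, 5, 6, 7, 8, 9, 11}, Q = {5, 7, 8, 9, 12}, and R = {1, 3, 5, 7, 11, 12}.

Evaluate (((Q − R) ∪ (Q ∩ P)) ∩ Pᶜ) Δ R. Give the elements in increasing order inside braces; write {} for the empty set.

Q − R = {8, 9}
Q ∩ P = {5, 7, 8, 9}
(Q − R) ∪ (Q ∩ P) = {5, 7, 8, 9}
Pᶜ = {1, 2, 4, 10, 12}
((Q − R) ∪ (Q ∩ P)) ∩ Pᶜ = {}
(((Q − R) ∪ (Q ∩ P)) ∩ Pᶜ) Δ R = {1, 3, 5, 7, 11, 12}

{1, 3, 5, 7, 11, 12}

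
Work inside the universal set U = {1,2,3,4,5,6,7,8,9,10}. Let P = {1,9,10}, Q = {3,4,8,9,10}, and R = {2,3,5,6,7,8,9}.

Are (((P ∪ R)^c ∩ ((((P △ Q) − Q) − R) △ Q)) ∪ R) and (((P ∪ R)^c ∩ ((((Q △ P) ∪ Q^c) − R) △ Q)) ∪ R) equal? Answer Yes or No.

P ∪ R = {1,2,3,5,6,7,8,9,10}
(P ∪ R)^c = {4}
P △ Q = {1,3,4,8}
(P △ Q) − Q = {1}
((P △ Q) − Q) − R = {1}
(((P △ Q) − Q) − R) △ Q = {1,3,4,8,9,10}
(P ∪ R)^c ∩ ((((P △ Q) − Q) − R) △ Q) = {4}
((P ∪ R)^c ∩ ((((P △ Q) − Q) − R) △ Q)) ∪ R = {2,3,4,5,6,7,8,9}
Q △ P = {1,3,4,8}
Q^c = {1,2,5,6,7}
(Q △ P) ∪ Q^c = {1,2,3,4,5,6,7,8}
((Q △ P) ∪ Q^c) − R = {1,4}
(((Q △ P) ∪ Q^c) − R) △ Q = {1,3,8,9,10}
(P ∪ R)^c ∩ ((((Q △ P) ∪ Q^c) − R) △ Q) = {}
((P ∪ R)^c ∩ ((((Q △ P) ∪ Q^c) − R) △ Q)) ∪ R = {2,3,5,6,7,8,9}
4 ∈ ((P ∪ R)^c ∩ ((((P △ Q) − Q) − R) △ Q)) ∪ R but 4 ∉ ((P ∪ R)^c ∩ ((((Q △ P) ∪ Q^c) − R) △ Q)) ∪ R, so they differ.

No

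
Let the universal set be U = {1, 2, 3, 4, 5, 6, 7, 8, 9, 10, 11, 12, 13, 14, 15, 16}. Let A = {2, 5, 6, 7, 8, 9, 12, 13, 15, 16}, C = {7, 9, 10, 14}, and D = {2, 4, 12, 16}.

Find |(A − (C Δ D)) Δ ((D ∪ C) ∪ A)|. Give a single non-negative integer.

C Δ D = {2, 4, 7, 9, 10, 12, 14, 16}
A − (C Δ D) = {5, 6, 8, 13, 15}
D ∪ C = {2, 4, 7, 9, 10, 12, 14, 16}
(D ∪ C) ∪ A = {2, 4, 5, 6, 7, 8, 9, 10, 12, 13, 14, 15, 16}
(A − (C Δ D)) Δ ((D ∪ C) ∪ A) = {2, 4, 7, 9, 10, 12, 14, 16}
|(A − (C Δ D)) Δ ((D ∪ C) ∪ A)| = 8

8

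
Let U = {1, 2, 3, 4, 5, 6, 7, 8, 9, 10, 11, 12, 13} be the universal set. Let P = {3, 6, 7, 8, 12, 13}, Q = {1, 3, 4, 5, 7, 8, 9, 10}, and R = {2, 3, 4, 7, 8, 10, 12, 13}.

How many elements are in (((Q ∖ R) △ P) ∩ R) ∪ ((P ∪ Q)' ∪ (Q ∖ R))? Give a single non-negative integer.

Q ∖ R = {1, 5, 9}
(Q ∖ R) △ P = {1, 3, 5, 6, 7, 8, 9, 12, 13}
((Q ∖ R) △ P) ∩ R = {3, 7, 8, 12, 13}
P ∪ Q = {1, 3, 4, 5, 6, 7, 8, 9, 10, 12, 13}
(P ∪ Q)' = {2, 11}
(P ∪ Q)' ∪ (Q ∖ R) = {1, 2, 5, 9, 11}
(((Q ∖ R) △ P) ∩ R) ∪ ((P ∪ Q)' ∪ (Q ∖ R)) = {1, 2, 3, 5, 7, 8, 9, 11, 12, 13}
|(((Q ∖ R) △ P) ∩ R) ∪ ((P ∪ Q)' ∪ (Q ∖ R))| = 10

10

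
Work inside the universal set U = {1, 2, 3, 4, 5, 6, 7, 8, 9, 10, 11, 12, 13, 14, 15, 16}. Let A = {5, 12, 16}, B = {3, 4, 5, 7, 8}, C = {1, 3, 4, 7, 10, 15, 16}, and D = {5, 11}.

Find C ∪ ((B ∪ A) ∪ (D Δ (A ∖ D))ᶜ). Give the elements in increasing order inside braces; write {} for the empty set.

B ∪ A = {3, 4, 5, 7, 8, 12, 16}
A ∖ D = {12, 16}
D Δ (A ∖ D) = {5, 11, 12, 16}
(D Δ (A ∖ D))ᶜ = {1, 2, 3, 4, 6, 7, 8, 9, 10, 13, 14, 15}
(B ∪ A) ∪ (D Δ (A ∖ D))ᶜ = {1, 2, 3, 4, 5, 6, 7, 8, 9, 10, 12, 13, 14, 15, 16}
C ∪ ((B ∪ A) ∪ (D Δ (A ∖ D))ᶜ) = {1, 2, 3, 4, 5, 6, 7, 8, 9, 10, 12, 13, 14, 15, 16}

{1, 2, 3, 4, 5, 6, 7, 8, 9, 10, 12, 13, 14, 15, 16}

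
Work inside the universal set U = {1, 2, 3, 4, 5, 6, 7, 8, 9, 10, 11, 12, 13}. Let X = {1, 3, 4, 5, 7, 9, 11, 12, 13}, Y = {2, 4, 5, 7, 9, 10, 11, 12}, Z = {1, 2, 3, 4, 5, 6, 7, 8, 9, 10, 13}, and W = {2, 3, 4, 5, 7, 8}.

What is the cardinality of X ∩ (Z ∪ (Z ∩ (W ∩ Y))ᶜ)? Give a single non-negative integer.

W ∩ Y = {2, 4, 5, 7}
Z ∩ (W ∩ Y) = {2, 4, 5, 7}
(Z ∩ (W ∩ Y))ᶜ = {1, 3, 6, 8, 9, 10, 11, 12, 13}
Z ∪ (Z ∩ (W ∩ Y))ᶜ = {1, 2, 3, 4, 5, 6, 7, 8, 9, 10, 11, 12, 13}
X ∩ (Z ∪ (Z ∩ (W ∩ Y))ᶜ) = {1, 3, 4, 5, 7, 9, 11, 12, 13}
|X ∩ (Z ∪ (Z ∩ (W ∩ Y))ᶜ)| = 9

9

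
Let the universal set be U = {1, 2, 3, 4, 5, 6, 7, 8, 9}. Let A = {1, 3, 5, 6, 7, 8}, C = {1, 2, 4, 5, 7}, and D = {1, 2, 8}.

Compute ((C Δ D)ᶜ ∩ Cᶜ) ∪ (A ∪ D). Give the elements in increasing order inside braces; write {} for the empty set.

{1, 2, 3, 5, 6, 7, 8, 9}

C Δ D = {4, 5, 7, 8}
(C Δ D)ᶜ = {1, 2, 3, 6, 9}
Cᶜ = {3, 6, 8, 9}
(C Δ D)ᶜ ∩ Cᶜ = {3, 6, 9}
A ∪ D = {1, 2, 3, 5, 6, 7, 8}
((C Δ D)ᶜ ∩ Cᶜ) ∪ (A ∪ D) = {1, 2, 3, 5, 6, 7, 8, 9}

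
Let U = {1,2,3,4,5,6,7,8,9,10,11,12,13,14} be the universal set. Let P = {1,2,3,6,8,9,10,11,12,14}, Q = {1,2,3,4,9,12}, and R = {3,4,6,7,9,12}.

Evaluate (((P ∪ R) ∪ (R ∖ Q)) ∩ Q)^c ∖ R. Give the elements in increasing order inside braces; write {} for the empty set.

{5,8,10,11,13,14}

P ∪ R = {1,2,3,4,6,7,8,9,10,11,12,14}
R ∖ Q = {6,7}
(P ∪ R) ∪ (R ∖ Q) = {1,2,3,4,6,7,8,9,10,11,12,14}
((P ∪ R) ∪ (R ∖ Q)) ∩ Q = {1,2,3,4,9,12}
(((P ∪ R) ∪ (R ∖ Q)) ∩ Q)^c = {5,6,7,8,10,11,13,14}
(((P ∪ R) ∪ (R ∖ Q)) ∩ Q)^c ∖ R = {5,8,10,11,13,14}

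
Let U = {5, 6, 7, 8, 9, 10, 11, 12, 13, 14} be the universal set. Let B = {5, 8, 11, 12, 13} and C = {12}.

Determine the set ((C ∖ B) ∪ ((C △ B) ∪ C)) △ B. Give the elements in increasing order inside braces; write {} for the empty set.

C ∖ B = {}
C △ B = {5, 8, 11, 13}
(C △ B) ∪ C = {5, 8, 11, 12, 13}
(C ∖ B) ∪ ((C △ B) ∪ C) = {5, 8, 11, 12, 13}
((C ∖ B) ∪ ((C △ B) ∪ C)) △ B = {}

{}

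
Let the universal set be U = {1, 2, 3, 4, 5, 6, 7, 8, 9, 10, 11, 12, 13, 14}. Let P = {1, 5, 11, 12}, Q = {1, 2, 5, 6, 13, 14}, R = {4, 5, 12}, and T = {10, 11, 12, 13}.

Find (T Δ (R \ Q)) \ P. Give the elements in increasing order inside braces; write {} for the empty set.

{4, 10, 13}

R \ Q = {4, 12}
T Δ (R \ Q) = {4, 10, 11, 13}
(T Δ (R \ Q)) \ P = {4, 10, 13}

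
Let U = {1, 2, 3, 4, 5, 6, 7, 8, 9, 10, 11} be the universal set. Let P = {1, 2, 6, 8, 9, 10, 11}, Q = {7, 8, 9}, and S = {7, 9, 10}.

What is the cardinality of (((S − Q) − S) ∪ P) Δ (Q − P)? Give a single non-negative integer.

8

S − Q = {10}
(S − Q) − S = {}
((S − Q) − S) ∪ P = {1, 2, 6, 8, 9, 10, 11}
Q − P = {7}
(((S − Q) − S) ∪ P) Δ (Q − P) = {1, 2, 6, 7, 8, 9, 10, 11}
|(((S − Q) − S) ∪ P) Δ (Q − P)| = 8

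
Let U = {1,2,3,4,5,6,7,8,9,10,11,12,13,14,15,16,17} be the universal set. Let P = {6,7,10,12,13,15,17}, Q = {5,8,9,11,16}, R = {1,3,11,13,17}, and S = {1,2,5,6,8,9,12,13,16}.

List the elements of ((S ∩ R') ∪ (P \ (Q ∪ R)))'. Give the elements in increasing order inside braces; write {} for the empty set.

{1,3,4,11,13,14,17}

R' = {2,4,5,6,7,8,9,10,12,14,15,16}
S ∩ R' = {2,5,6,8,9,12,16}
Q ∪ R = {1,3,5,8,9,11,13,16,17}
P \ (Q ∪ R) = {6,7,10,12,15}
(S ∩ R') ∪ (P \ (Q ∪ R)) = {2,5,6,7,8,9,10,12,15,16}
((S ∩ R') ∪ (P \ (Q ∪ R)))' = {1,3,4,11,13,14,17}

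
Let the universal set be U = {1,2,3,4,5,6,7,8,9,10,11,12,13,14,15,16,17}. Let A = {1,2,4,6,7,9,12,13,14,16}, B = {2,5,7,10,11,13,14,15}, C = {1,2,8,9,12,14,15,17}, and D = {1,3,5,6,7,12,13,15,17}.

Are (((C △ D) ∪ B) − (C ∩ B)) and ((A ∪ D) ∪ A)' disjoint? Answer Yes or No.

No

C △ D = {2,3,5,6,7,8,9,13,14}
(C △ D) ∪ B = {2,3,5,6,7,8,9,10,11,13,14,15}
C ∩ B = {2,14,15}
((C △ D) ∪ B) − (C ∩ B) = {3,5,6,7,8,9,10,11,13}
A ∪ D = {1,2,3,4,5,6,7,9,12,13,14,15,16,17}
(A ∪ D) ∪ A = {1,2,3,4,5,6,7,9,12,13,14,15,16,17}
((A ∪ D) ∪ A)' = {8,10,11}
8 lies in both, so they are not disjoint.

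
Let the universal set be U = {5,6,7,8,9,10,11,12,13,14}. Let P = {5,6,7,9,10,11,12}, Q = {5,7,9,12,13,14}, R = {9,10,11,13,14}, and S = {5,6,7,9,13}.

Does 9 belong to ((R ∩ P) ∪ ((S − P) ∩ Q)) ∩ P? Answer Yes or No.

Yes

9 ∈ R and 9 ∈ P, so 9 ∈ R ∩ P
9 ∈ S and 9 ∈ P, so 9 ∉ S − P
9 ∉ (S − P) and 9 ∈ Q, so 9 ∉ (S − P) ∩ Q
9 ∈ (R ∩ P) and 9 ∉ ((S − P) ∩ Q), so 9 ∈ (R ∩ P) ∪ ((S − P) ∩ Q)
9 ∈ ((R ∩ P) ∪ ((S − P) ∩ Q)) and 9 ∈ P, so 9 ∈ ((R ∩ P) ∪ ((S − P) ∩ Q)) ∩ P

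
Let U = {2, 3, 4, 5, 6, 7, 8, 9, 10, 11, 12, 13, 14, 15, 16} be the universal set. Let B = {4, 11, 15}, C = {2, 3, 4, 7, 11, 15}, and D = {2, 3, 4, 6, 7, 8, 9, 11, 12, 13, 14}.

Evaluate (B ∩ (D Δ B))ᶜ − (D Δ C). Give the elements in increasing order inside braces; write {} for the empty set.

D Δ B = {2, 3, 6, 7, 8, 9, 12, 13, 14, 15}
B ∩ (D Δ B) = {15}
(B ∩ (D Δ B))ᶜ = {2, 3, 4, 5, 6, 7, 8, 9, 10, 11, 12, 13, 14, 16}
D Δ C = {6, 8, 9, 12, 13, 14, 15}
(B ∩ (D Δ B))ᶜ − (D Δ C) = {2, 3, 4, 5, 7, 10, 11, 16}

{2, 3, 4, 5, 7, 10, 11, 16}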